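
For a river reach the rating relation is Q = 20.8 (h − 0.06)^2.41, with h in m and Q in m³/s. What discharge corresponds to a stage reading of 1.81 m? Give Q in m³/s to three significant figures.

80.1 m³/s

Q = 20.8 × (1.81 − 0.06)^2.41 = 20.8 × 1.75^2.41 = 80.13 m³/s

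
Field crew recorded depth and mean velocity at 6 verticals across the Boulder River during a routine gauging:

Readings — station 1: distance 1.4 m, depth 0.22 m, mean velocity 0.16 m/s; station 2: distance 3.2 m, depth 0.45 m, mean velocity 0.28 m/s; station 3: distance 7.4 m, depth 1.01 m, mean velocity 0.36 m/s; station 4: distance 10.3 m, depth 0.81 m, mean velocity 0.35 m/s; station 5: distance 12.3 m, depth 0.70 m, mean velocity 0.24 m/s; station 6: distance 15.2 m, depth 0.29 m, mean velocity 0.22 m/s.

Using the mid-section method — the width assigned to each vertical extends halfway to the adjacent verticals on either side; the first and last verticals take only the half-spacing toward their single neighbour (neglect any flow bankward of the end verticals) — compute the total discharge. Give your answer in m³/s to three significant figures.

2.90 m³/s

w_1 = (3.2 − 1.4)/2 = 0.9 m; q_1 = 0.16 × 0.22 × 0.9 = 0.03168 m³/s
w_2 = (7.4 − 1.4)/2 = 3 m; q_2 = 0.28 × 0.45 × 3 = 0.3780 m³/s
w_3 = (10.3 − 3.2)/2 = 3.55 m; q_3 = 0.36 × 1.01 × 3.55 = 1.291 m³/s
w_4 = (12.3 − 7.4)/2 = 2.45 m; q_4 = 0.35 × 0.81 × 2.45 = 0.6946 m³/s
w_5 = (15.2 − 10.3)/2 = 2.45 m; q_5 = 0.24 × 0.70 × 2.45 = 0.4116 m³/s
w_6 = (15.2 − 12.3)/2 = 1.45 m; q_6 = 0.22 × 0.29 × 1.45 = 0.09251 m³/s
Q = Σ qᵢ = 2.899 m³/s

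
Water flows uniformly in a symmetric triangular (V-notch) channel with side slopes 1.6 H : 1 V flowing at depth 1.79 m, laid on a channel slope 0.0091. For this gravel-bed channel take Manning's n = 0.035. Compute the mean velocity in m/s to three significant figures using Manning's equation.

A = z·y² = 1.6×1.79² = 5.127 m²
P = 2y√(1+z²) = 2×1.79×√(1+1.6²) = 6.755 m
R = A/P = 5.127/6.755 = 0.7590 m
Q = (1/n)·A·R^(2/3)·S^(1/2) = (1/0.035) × 5.127 × 0.7590^(2/3) × 0.0091^(1/2) = 11.63 m³/s
V = Q/A = 11.63/5.127 = 2.268 m/s

2.27 m/s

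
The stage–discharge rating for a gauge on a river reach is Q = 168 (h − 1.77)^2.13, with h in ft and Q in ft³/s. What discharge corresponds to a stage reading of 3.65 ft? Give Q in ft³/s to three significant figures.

645 ft³/s

Q = 168 × (3.65 − 1.77)^2.13 = 168 × 1.88^2.13 = 644.6 ft³/s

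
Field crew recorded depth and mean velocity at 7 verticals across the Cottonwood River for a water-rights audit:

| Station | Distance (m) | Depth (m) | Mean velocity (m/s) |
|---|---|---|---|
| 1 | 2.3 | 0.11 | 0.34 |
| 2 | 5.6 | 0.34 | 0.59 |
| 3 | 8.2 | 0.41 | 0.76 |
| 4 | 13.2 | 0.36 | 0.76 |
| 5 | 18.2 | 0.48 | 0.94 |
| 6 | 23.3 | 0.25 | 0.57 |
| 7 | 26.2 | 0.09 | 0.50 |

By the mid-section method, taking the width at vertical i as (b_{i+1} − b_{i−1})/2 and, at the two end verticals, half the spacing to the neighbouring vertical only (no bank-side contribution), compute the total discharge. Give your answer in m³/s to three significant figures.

6.12 m³/s

w_1 = (5.6 − 2.3)/2 = 1.65 m; q_1 = 0.34 × 0.11 × 1.65 = 0.06171 m³/s
w_2 = (8.2 − 2.3)/2 = 2.95 m; q_2 = 0.59 × 0.34 × 2.95 = 0.5918 m³/s
w_3 = (13.2 − 5.6)/2 = 3.8 m; q_3 = 0.76 × 0.41 × 3.8 = 1.184 m³/s
w_4 = (18.2 − 8.2)/2 = 5 m; q_4 = 0.76 × 0.36 × 5 = 1.368 m³/s
w_5 = (23.3 − 13.2)/2 = 5.05 m; q_5 = 0.94 × 0.48 × 5.05 = 2.279 m³/s
w_6 = (26.2 − 18.2)/2 = 4 m; q_6 = 0.57 × 0.25 × 4 = 0.5700 m³/s
w_7 = (26.2 − 23.3)/2 = 1.45 m; q_7 = 0.50 × 0.09 × 1.45 = 0.06525 m³/s
Q = Σ qᵢ = 6.119 m³/s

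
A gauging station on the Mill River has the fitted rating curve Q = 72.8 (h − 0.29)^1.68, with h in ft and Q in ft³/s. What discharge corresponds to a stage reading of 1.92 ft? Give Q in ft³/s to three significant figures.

165 ft³/s

Q = 72.8 × (1.92 − 0.29)^1.68 = 72.8 × 1.63^1.68 = 165.4 ft³/s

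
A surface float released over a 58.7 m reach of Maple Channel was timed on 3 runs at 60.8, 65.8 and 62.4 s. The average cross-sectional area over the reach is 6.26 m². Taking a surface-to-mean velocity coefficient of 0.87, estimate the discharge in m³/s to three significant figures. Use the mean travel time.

t̄ = (60.8 + 65.8 + 62.4) / 3 = 63 s
v_surface = L / t̄ = 58.7 / 63 = 0.9317 m/s
v_mean = 0.87 × 0.9317 = 0.8106 m/s
Q = A × v_mean = 6.26 × 0.8106 = 5.074 m³/s

5.07 m³/s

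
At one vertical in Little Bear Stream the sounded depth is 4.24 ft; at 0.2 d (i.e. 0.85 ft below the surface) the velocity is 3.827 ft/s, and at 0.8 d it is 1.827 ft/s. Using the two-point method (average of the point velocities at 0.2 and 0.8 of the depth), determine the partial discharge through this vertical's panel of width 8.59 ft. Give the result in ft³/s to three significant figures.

103 ft³/s

v̄ = (3.827 + 1.827) / 2 = 2.827 ft/s
q = v̄ × d × w = 2.827 × 4.24 × 8.59 = 103.0 ft³/s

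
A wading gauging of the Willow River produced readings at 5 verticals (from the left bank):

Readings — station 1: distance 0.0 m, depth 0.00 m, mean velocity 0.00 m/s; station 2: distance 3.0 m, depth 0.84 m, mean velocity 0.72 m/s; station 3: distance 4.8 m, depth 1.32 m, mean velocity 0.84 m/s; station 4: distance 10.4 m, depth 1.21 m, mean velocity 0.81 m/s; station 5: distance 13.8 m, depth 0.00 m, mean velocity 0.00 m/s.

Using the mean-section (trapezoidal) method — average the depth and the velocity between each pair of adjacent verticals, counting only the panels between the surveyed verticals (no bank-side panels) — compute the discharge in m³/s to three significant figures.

8.65 m³/s

Panel 1-2: Δb = 3 m, d̄ = (0.00+0.84)/2 = 0.42, v̄ = (0.00+0.72)/2 = 0.36 → q = 3×0.42×0.36 = 0.4536 m³/s
Panel 2-3: Δb = 1.8 m, d̄ = (0.84+1.32)/2 = 1.08, v̄ = (0.72+0.84)/2 = 0.78 → q = 1.8×1.08×0.78 = 1.516 m³/s
Panel 3-4: Δb = 5.6 m, d̄ = (1.32+1.21)/2 = 1.265, v̄ = (0.84+0.81)/2 = 0.825 → q = 5.6×1.265×0.825 = 5.844 m³/s
Panel 4-5: Δb = 3.4 m, d̄ = (1.21+0.00)/2 = 0.605, v̄ = (0.81+0.00)/2 = 0.405 → q = 3.4×0.605×0.405 = 0.8331 m³/s
Q = Σ q = 8.647 m³/s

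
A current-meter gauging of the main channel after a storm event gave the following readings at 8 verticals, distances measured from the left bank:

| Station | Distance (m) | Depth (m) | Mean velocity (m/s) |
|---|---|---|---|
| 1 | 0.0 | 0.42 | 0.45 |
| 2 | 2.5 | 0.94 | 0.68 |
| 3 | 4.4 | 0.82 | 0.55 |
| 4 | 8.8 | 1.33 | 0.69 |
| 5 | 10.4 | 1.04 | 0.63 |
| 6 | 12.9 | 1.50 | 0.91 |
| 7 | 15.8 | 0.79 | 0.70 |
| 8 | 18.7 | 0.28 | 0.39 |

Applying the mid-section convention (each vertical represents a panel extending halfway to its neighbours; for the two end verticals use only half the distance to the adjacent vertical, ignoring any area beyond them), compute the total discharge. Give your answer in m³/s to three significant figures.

w_1 = (2.5 − 0.0)/2 = 1.25 m; q_1 = 0.45 × 0.42 × 1.25 = 0.2363 m³/s
w_2 = (4.4 − 0.0)/2 = 2.2 m; q_2 = 0.68 × 0.94 × 2.2 = 1.406 m³/s
w_3 = (8.8 − 2.5)/2 = 3.15 m; q_3 = 0.55 × 0.82 × 3.15 = 1.421 m³/s
w_4 = (10.4 − 4.4)/2 = 3 m; q_4 = 0.69 × 1.33 × 3 = 2.753 m³/s
w_5 = (12.9 − 8.8)/2 = 2.05 m; q_5 = 0.63 × 1.04 × 2.05 = 1.343 m³/s
w_6 = (15.8 − 10.4)/2 = 2.7 m; q_6 = 0.91 × 1.50 × 2.7 = 3.686 m³/s
w_7 = (18.7 − 12.9)/2 = 2.9 m; q_7 = 0.70 × 0.79 × 2.9 = 1.604 m³/s
w_8 = (18.7 − 15.8)/2 = 1.45 m; q_8 = 0.39 × 0.28 × 1.45 = 0.1583 m³/s
Q = Σ qᵢ = 12.61 m³/s

12.6 m³/s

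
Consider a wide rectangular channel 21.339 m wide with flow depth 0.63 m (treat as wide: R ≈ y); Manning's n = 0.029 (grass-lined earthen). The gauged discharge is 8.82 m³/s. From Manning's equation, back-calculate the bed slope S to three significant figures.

A = b·y = 21.339 × 0.63 = 13.44 m²
Wide channel: R ≈ y = 0.63 m
S = (Q·n / (1·A·R^(2/3)))² = (8.82×0.029 / (1×13.44×0.7349))² = 0.0006703

0.000670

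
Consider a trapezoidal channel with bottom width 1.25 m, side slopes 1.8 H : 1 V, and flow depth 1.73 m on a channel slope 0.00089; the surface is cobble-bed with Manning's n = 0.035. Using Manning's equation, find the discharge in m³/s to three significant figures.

6.01 m³/s

A = (b + z·y)·y = (1.25 + 1.8×1.73)×1.73 = 7.550 m²
P = b + 2y√(1+z²) = 1.25 + 2×1.73×√(1+1.8²) = 8.375 m
R = A/P = 7.550/8.375 = 0.9015 m
Q = (1/n)·A·R^(2/3)·S^(1/2) = (1/0.035) × 7.550 × 0.9015^(2/3) × 0.00089^(1/2) = 6.005 m³/s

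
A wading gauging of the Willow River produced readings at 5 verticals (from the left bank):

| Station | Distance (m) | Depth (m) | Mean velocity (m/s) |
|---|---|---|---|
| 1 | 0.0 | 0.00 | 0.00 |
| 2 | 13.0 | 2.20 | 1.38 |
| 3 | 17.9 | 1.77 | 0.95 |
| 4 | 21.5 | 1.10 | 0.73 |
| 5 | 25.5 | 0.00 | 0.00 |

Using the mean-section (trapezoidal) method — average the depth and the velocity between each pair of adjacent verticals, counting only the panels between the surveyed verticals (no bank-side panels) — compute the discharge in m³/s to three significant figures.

Panel 1-2: Δb = 13 m, d̄ = (0.00+2.20)/2 = 1.1, v̄ = (0.00+1.38)/2 = 0.69 → q = 13×1.1×0.69 = 9.867 m³/s
Panel 2-3: Δb = 4.9 m, d̄ = (2.20+1.77)/2 = 1.985, v̄ = (1.38+0.95)/2 = 1.165 → q = 4.9×1.985×1.165 = 11.33 m³/s
Panel 3-4: Δb = 3.6 m, d̄ = (1.77+1.10)/2 = 1.435, v̄ = (0.95+0.73)/2 = 0.84 → q = 3.6×1.435×0.84 = 4.339 m³/s
Panel 4-5: Δb = 4 m, d̄ = (1.10+0.00)/2 = 0.55, v̄ = (0.73+0.00)/2 = 0.365 → q = 4×0.55×0.365 = 0.8030 m³/s
Q = Σ q = 26.34 m³/s

26.3 m³/s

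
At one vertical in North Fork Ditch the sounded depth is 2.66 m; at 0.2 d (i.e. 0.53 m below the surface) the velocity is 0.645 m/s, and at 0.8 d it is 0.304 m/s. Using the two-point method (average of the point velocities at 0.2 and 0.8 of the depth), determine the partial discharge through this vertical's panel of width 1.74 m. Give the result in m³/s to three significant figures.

2.20 m³/s

v̄ = (0.645 + 0.304) / 2 = 0.4745 m/s
q = v̄ × d × w = 0.4745 × 2.66 × 1.74 = 2.196 m³/s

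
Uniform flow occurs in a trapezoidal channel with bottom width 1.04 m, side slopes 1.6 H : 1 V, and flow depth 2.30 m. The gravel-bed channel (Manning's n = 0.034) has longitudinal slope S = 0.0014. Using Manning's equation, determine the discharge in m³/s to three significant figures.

A = (b + z·y)·y = (1.04 + 1.6×2.30)×2.30 = 10.86 m²
P = b + 2y√(1+z²) = 1.04 + 2×2.30×√(1+1.6²) = 9.719 m
R = A/P = 10.86/9.719 = 1.117 m
Q = (1/n)·A·R^(2/3)·S^(1/2) = (1/0.034) × 10.86 × 1.117^(2/3) × 0.0014^(1/2) = 12.86 m³/s

12.9 m³/s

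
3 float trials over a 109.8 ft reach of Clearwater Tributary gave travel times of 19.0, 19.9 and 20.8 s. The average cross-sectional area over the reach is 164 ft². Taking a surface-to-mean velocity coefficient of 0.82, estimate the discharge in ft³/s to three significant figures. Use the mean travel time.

742 ft³/s

t̄ = (19.0 + 19.9 + 20.8) / 3 = 19.9 s
v_surface = L / t̄ = 109.8 / 19.9 = 5.518 ft/s
v_mean = 0.82 × 5.518 = 4.524 ft/s
Q = A × v_mean = 164 × 4.524 = 742.0 ft³/s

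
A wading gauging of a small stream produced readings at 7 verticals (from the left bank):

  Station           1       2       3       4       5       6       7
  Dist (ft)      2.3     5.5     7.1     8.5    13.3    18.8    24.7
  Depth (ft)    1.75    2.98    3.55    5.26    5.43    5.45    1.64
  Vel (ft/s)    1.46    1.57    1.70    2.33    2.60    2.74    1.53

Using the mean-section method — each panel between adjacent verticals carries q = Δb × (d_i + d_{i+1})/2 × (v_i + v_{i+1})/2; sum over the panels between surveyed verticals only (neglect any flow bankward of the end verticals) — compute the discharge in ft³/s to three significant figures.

Panel 1-2: Δb = 3.2 ft, d̄ = (1.75+2.98)/2 = 2.365, v̄ = (1.46+1.57)/2 = 1.515 → q = 3.2×2.365×1.515 = 11.47 ft³/s
Panel 2-3: Δb = 1.6 ft, d̄ = (2.98+3.55)/2 = 3.265, v̄ = (1.57+1.70)/2 = 1.635 → q = 1.6×3.265×1.635 = 8.541 ft³/s
Panel 3-4: Δb = 1.4 ft, d̄ = (3.55+5.26)/2 = 4.405, v̄ = (1.70+2.33)/2 = 2.015 → q = 1.4×4.405×2.015 = 12.43 ft³/s
Panel 4-5: Δb = 4.8 ft, d̄ = (5.26+5.43)/2 = 5.345, v̄ = (2.33+2.60)/2 = 2.465 → q = 4.8×5.345×2.465 = 63.24 ft³/s
Panel 5-6: Δb = 5.5 ft, d̄ = (5.43+5.45)/2 = 5.44, v̄ = (2.60+2.74)/2 = 2.67 → q = 5.5×5.44×2.67 = 79.89 ft³/s
Panel 6-7: Δb = 5.9 ft, d̄ = (5.45+1.64)/2 = 3.545, v̄ = (2.74+1.53)/2 = 2.135 → q = 5.9×3.545×2.135 = 44.65 ft³/s
Q = Σ q = 220.2 ft³/s

220 ft³/s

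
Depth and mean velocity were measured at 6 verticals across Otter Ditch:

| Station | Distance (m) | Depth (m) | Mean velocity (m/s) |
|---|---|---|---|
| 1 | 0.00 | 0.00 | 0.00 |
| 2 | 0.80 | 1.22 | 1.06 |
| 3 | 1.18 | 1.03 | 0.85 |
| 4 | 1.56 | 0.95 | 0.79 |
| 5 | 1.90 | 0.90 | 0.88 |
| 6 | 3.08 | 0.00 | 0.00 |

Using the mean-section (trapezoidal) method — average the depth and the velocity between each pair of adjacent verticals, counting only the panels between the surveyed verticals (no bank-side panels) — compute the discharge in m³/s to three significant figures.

1.47 m³/s

Panel 1-2: Δb = 0.8 m, d̄ = (0.00+1.22)/2 = 0.61, v̄ = (0.00+1.06)/2 = 0.53 → q = 0.8×0.61×0.53 = 0.2586 m³/s
Panel 2-3: Δb = 0.38 m, d̄ = (1.22+1.03)/2 = 1.125, v̄ = (1.06+0.85)/2 = 0.955 → q = 0.38×1.125×0.955 = 0.4083 m³/s
Panel 3-4: Δb = 0.38 m, d̄ = (1.03+0.95)/2 = 0.99, v̄ = (0.85+0.79)/2 = 0.82 → q = 0.38×0.99×0.82 = 0.3085 m³/s
Panel 4-5: Δb = 0.34 m, d̄ = (0.95+0.90)/2 = 0.925, v̄ = (0.79+0.88)/2 = 0.835 → q = 0.34×0.925×0.835 = 0.2626 m³/s
Panel 5-6: Δb = 1.18 m, d̄ = (0.90+0.00)/2 = 0.45, v̄ = (0.88+0.00)/2 = 0.44 → q = 1.18×0.45×0.44 = 0.2336 m³/s
Q = Σ q = 1.472 m³/s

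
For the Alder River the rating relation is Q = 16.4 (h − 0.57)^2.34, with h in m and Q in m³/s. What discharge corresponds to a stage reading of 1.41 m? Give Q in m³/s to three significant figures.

Q = 16.4 × (1.41 − 0.57)^2.34 = 16.4 × 0.84^2.34 = 10.91 m³/s

10.9 m³/s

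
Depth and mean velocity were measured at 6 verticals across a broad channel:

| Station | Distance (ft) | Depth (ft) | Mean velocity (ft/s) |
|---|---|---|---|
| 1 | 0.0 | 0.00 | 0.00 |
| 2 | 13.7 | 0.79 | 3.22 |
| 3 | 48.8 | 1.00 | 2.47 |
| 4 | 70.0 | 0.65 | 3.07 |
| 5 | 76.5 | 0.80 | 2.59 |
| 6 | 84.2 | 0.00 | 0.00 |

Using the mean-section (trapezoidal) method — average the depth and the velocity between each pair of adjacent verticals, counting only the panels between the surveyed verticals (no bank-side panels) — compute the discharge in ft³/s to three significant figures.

164 ft³/s

Panel 1-2: Δb = 13.7 ft, d̄ = (0.00+0.79)/2 = 0.395, v̄ = (0.00+3.22)/2 = 1.61 → q = 13.7×0.395×1.61 = 8.713 ft³/s
Panel 2-3: Δb = 35.1 ft, d̄ = (0.79+1.00)/2 = 0.895, v̄ = (3.22+2.47)/2 = 2.845 → q = 35.1×0.895×2.845 = 89.37 ft³/s
Panel 3-4: Δb = 21.2 ft, d̄ = (1.00+0.65)/2 = 0.825, v̄ = (2.47+3.07)/2 = 2.77 → q = 21.2×0.825×2.77 = 48.45 ft³/s
Panel 4-5: Δb = 6.5 ft, d̄ = (0.65+0.80)/2 = 0.725, v̄ = (3.07+2.59)/2 = 2.83 → q = 6.5×0.725×2.83 = 13.34 ft³/s
Panel 5-6: Δb = 7.7 ft, d̄ = (0.80+0.00)/2 = 0.4, v̄ = (2.59+0.00)/2 = 1.295 → q = 7.7×0.4×1.295 = 3.989 ft³/s
Q = Σ q = 163.9 ft³/s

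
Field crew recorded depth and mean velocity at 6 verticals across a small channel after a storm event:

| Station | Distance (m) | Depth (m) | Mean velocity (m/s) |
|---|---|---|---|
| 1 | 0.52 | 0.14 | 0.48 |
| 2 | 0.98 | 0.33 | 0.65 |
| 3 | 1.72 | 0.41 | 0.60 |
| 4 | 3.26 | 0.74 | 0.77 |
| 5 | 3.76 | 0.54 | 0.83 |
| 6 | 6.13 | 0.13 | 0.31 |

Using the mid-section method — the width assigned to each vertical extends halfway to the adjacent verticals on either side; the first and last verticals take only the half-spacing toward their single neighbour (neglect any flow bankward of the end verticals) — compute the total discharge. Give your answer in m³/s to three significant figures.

w_1 = (0.98 − 0.52)/2 = 0.23 m; q_1 = 0.48 × 0.14 × 0.23 = 0.01546 m³/s
w_2 = (1.72 − 0.52)/2 = 0.6 m; q_2 = 0.65 × 0.33 × 0.6 = 0.1287 m³/s
w_3 = (3.26 − 0.98)/2 = 1.14 m; q_3 = 0.60 × 0.41 × 1.14 = 0.2804 m³/s
w_4 = (3.76 − 1.72)/2 = 1.02 m; q_4 = 0.77 × 0.74 × 1.02 = 0.5812 m³/s
w_5 = (6.13 − 3.26)/2 = 1.435 m; q_5 = 0.83 × 0.54 × 1.435 = 0.6432 m³/s
w_6 = (6.13 − 3.76)/2 = 1.185 m; q_6 = 0.31 × 0.13 × 1.185 = 0.04776 m³/s
Q = Σ qᵢ = 1.697 m³/s

1.70 m³/s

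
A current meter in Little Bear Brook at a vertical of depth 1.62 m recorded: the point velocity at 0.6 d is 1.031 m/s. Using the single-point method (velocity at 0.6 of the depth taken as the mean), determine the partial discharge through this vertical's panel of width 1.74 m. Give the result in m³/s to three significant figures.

v̄ = v₀.₆ = 1.031 m/s
q = v̄ × d × w = 1.031 × 1.62 × 1.74 = 2.906 m³/s

2.91 m³/s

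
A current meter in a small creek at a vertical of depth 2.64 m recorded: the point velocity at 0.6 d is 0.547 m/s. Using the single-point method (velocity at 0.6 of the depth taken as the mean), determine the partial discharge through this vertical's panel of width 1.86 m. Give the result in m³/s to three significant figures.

v̄ = v₀.₆ = 0.547 m/s
q = v̄ × d × w = 0.5470 × 2.64 × 1.86 = 2.686 m³/s

2.69 m³/s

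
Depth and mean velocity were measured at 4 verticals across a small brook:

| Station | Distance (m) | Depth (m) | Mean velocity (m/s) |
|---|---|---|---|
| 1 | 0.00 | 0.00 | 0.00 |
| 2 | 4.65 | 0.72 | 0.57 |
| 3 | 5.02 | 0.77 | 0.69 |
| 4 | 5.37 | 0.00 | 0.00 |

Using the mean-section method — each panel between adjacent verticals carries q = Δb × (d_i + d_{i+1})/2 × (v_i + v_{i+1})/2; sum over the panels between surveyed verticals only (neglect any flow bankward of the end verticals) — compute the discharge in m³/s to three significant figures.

Panel 1-2: Δb = 4.65 m, d̄ = (0.00+0.72)/2 = 0.36, v̄ = (0.00+0.57)/2 = 0.285 → q = 4.65×0.36×0.285 = 0.4771 m³/s
Panel 2-3: Δb = 0.37 m, d̄ = (0.72+0.77)/2 = 0.745, v̄ = (0.57+0.69)/2 = 0.63 → q = 0.37×0.745×0.63 = 0.1737 m³/s
Panel 3-4: Δb = 0.35 m, d̄ = (0.77+0.00)/2 = 0.385, v̄ = (0.69+0.00)/2 = 0.345 → q = 0.35×0.385×0.345 = 0.04649 m³/s
Q = Σ q = 0.6972 m³/s

0.697 m³/s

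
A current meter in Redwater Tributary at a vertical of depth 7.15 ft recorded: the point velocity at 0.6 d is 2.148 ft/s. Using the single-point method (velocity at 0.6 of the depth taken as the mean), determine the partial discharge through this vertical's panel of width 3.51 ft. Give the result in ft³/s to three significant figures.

53.9 ft³/s

v̄ = v₀.₆ = 2.148 ft/s
q = v̄ × d × w = 2.148 × 7.15 × 3.51 = 53.91 ft³/s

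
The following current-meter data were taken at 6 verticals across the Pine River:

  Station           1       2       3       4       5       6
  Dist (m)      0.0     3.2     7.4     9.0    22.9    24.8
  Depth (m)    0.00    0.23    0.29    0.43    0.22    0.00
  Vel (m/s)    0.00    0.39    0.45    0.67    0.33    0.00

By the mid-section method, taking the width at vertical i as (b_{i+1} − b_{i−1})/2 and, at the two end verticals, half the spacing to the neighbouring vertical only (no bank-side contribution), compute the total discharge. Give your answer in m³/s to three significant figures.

3.52 m³/s

w_2 = (7.4 − 0.0)/2 = 3.7 m; q_2 = 0.39 × 0.23 × 3.7 = 0.3319 m³/s
w_3 = (9.0 − 3.2)/2 = 2.9 m; q_3 = 0.45 × 0.29 × 2.9 = 0.3785 m³/s
w_4 = (22.9 − 7.4)/2 = 7.75 m; q_4 = 0.67 × 0.43 × 7.75 = 2.233 m³/s
w_5 = (24.8 − 9.0)/2 = 7.9 m; q_5 = 0.33 × 0.22 × 7.9 = 0.5735 m³/s
Stations 1, 6 contribute zero (depth or velocity is 0).
Q = Σ qᵢ = 3.517 m³/s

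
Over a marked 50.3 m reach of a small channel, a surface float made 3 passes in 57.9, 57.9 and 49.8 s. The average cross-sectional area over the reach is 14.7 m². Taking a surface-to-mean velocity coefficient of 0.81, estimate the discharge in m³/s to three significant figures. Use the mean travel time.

10.9 m³/s

t̄ = (57.9 + 57.9 + 49.8) / 3 = 55.2 s
v_surface = L / t̄ = 50.3 / 55.2 = 0.9112 m/s
v_mean = 0.81 × 0.9112 = 0.7381 m/s
Q = A × v_mean = 14.7 × 0.7381 = 10.85 m³/s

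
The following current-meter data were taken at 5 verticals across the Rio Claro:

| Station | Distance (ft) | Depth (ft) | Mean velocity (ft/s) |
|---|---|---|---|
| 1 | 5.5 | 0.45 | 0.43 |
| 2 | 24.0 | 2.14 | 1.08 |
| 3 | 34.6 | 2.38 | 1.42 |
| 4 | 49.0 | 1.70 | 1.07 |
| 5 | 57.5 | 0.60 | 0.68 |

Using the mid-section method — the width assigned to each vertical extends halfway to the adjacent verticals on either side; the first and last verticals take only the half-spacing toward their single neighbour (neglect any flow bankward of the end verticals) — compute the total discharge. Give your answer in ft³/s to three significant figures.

100 ft³/s

w_1 = (24.0 − 5.5)/2 = 9.25 ft; q_1 = 0.43 × 0.45 × 9.25 = 1.790 ft³/s
w_2 = (34.6 − 5.5)/2 = 14.55 ft; q_2 = 1.08 × 2.14 × 14.55 = 33.63 ft³/s
w_3 = (49.0 − 24.0)/2 = 12.5 ft; q_3 = 1.42 × 2.38 × 12.5 = 42.25 ft³/s
w_4 = (57.5 − 34.6)/2 = 11.45 ft; q_4 = 1.07 × 1.70 × 11.45 = 20.83 ft³/s
w_5 = (57.5 − 49.0)/2 = 4.25 ft; q_5 = 0.68 × 0.60 × 4.25 = 1.734 ft³/s
Q = Σ qᵢ = 100.2 ft³/s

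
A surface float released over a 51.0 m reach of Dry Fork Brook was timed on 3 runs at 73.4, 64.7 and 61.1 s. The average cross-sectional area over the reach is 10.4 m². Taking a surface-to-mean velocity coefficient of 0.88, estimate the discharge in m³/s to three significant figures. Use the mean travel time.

t̄ = (73.4 + 64.7 + 61.1) / 3 = 66.4 s
v_surface = L / t̄ = 51.0 / 66.4 = 0.7681 m/s
v_mean = 0.88 × 0.7681 = 0.6759 m/s
Q = A × v_mean = 10.4 × 0.6759 = 7.029 m³/s

7.03 m³/s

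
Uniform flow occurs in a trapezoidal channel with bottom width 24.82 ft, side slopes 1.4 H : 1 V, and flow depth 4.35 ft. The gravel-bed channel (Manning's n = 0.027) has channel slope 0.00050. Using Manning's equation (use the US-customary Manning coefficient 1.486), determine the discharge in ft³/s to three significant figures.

A = (b + z·y)·y = (24.82 + 1.4×4.35)×4.35 = 134.5 ft²
P = b + 2y√(1+z²) = 24.82 + 2×4.35×√(1+1.4²) = 39.79 ft
R = A/P = 134.5/39.79 = 3.379 ft
Q = (1.486/n)·A·R^(2/3)·S^(1/2) = (1.486/0.027) × 134.5 × 3.379^(2/3) × 0.00050^(1/2) = 372.6 ft³/s

373 ft³/s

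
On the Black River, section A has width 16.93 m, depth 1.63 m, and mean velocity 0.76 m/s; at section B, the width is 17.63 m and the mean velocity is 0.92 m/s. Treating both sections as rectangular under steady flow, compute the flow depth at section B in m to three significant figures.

Q = A₁V₁ = (16.93×1.63) × 0.76 = 20.97 m³/s
d₂ = Q/(b₂ V₂) = 20.97/(17.63×0.92) = 1.293 m

1.29 m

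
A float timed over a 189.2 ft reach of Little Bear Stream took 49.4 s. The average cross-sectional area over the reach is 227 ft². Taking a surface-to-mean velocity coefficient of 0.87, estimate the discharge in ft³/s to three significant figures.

v_surface = L / t̄ = 189.2 / 49.4 = 3.830 ft/s
v_mean = 0.87 × 3.830 = 3.332 ft/s
Q = A × v_mean = 227 × 3.332 = 756.4 ft³/s

756 ft³/s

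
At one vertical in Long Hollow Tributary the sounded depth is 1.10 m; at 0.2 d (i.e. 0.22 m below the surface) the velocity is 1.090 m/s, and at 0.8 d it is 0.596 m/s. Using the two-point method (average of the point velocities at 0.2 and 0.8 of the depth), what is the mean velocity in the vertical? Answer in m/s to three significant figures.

v̄ = (1.090 + 0.596) / 2 = 0.8430 m/s

0.843 m/s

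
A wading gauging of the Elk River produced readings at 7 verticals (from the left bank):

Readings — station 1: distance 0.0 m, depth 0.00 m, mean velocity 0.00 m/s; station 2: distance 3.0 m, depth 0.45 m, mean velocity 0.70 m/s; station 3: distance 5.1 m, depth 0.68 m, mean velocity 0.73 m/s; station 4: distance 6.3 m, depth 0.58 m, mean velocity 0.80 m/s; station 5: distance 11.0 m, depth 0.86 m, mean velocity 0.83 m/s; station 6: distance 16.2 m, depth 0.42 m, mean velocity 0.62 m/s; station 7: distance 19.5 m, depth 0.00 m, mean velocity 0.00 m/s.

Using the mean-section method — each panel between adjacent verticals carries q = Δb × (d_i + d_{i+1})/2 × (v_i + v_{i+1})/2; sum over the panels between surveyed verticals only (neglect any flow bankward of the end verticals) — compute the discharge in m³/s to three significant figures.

Panel 1-2: Δb = 3 m, d̄ = (0.00+0.45)/2 = 0.225, v̄ = (0.00+0.70)/2 = 0.35 → q = 3×0.225×0.35 = 0.2363 m³/s
Panel 2-3: Δb = 2.1 m, d̄ = (0.45+0.68)/2 = 0.565, v̄ = (0.70+0.73)/2 = 0.715 → q = 2.1×0.565×0.715 = 0.8483 m³/s
Panel 3-4: Δb = 1.2 m, d̄ = (0.68+0.58)/2 = 0.63, v̄ = (0.73+0.80)/2 = 0.765 → q = 1.2×0.63×0.765 = 0.5783 m³/s
Panel 4-5: Δb = 4.7 m, d̄ = (0.58+0.86)/2 = 0.72, v̄ = (0.80+0.83)/2 = 0.815 → q = 4.7×0.72×0.815 = 2.758 m³/s
Panel 5-6: Δb = 5.2 m, d̄ = (0.86+0.42)/2 = 0.64, v̄ = (0.83+0.62)/2 = 0.725 → q = 5.2×0.64×0.725 = 2.413 m³/s
Panel 6-7: Δb = 3.3 m, d̄ = (0.42+0.00)/2 = 0.21, v̄ = (0.62+0.00)/2 = 0.31 → q = 3.3×0.21×0.31 = 0.2148 m³/s
Q = Σ q = 7.049 m³/s

7.05 m³/s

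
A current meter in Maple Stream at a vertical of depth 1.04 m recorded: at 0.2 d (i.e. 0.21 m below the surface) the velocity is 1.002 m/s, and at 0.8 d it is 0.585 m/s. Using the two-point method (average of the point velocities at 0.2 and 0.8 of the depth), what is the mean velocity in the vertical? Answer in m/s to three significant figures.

0.794 m/s

v̄ = (1.002 + 0.585) / 2 = 0.7935 m/s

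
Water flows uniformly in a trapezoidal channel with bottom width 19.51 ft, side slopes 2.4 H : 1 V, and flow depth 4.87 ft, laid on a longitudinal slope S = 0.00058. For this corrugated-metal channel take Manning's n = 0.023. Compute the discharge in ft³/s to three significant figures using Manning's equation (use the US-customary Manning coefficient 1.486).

533 ft³/s

A = (b + z·y)·y = (19.51 + 2.4×4.87)×4.87 = 151.9 ft²
P = b + 2y√(1+z²) = 19.51 + 2×4.87×√(1+2.4²) = 44.83 ft
R = A/P = 151.9/44.83 = 3.389 ft
Q = (1.486/n)·A·R^(2/3)·S^(1/2) = (1.486/0.023) × 151.9 × 3.389^(2/3) × 0.00058^(1/2) = 533.4 ft³/s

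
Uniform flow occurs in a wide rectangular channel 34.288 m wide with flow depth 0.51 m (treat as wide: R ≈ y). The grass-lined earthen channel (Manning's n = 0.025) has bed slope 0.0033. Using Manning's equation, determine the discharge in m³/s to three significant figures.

25.6 m³/s

A = b·y = 34.288 × 0.51 = 17.49 m²
Wide channel: R ≈ y = 0.51 m
Q = (1/n)·A·R^(2/3)·S^(1/2) = (1/0.025) × 17.49 × 0.5100^(2/3) × 0.0033^(1/2) = 25.65 m³/s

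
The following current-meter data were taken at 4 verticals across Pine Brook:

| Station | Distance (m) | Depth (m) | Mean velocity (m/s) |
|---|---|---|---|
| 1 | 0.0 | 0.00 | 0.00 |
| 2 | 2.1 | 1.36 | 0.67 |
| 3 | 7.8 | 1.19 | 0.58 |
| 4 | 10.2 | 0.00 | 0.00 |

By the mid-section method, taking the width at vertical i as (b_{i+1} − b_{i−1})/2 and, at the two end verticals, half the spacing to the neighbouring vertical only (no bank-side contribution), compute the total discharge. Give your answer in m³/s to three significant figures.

w_2 = (7.8 − 0.0)/2 = 3.9 m; q_2 = 0.67 × 1.36 × 3.9 = 3.554 m³/s
w_3 = (10.2 − 2.1)/2 = 4.05 m; q_3 = 0.58 × 1.19 × 4.05 = 2.795 m³/s
Stations 1, 4 contribute zero (depth or velocity is 0).
Q = Σ qᵢ = 6.349 m³/s

6.35 m³/s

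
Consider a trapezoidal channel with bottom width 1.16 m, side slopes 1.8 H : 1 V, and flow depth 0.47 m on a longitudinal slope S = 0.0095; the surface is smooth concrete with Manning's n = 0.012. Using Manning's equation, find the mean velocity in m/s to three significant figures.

A = (b + z·y)·y = (1.16 + 1.8×0.47)×0.47 = 0.9428 m²
P = b + 2y√(1+z²) = 1.16 + 2×0.47×√(1+1.8²) = 3.096 m
R = A/P = 0.9428/3.096 = 0.3046 m
Q = (1/n)·A·R^(2/3)·S^(1/2) = (1/0.012) × 0.9428 × 0.3046^(2/3) × 0.0095^(1/2) = 3.467 m³/s
V = Q/A = 3.467/0.9428 = 3.677 m/s

3.68 m/s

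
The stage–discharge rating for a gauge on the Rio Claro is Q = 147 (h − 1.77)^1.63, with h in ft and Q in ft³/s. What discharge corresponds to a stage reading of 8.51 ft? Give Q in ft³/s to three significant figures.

Q = 147 × (8.51 − 1.77)^1.63 = 147 × 6.74^1.63 = 3296 ft³/s

3300 ft³/s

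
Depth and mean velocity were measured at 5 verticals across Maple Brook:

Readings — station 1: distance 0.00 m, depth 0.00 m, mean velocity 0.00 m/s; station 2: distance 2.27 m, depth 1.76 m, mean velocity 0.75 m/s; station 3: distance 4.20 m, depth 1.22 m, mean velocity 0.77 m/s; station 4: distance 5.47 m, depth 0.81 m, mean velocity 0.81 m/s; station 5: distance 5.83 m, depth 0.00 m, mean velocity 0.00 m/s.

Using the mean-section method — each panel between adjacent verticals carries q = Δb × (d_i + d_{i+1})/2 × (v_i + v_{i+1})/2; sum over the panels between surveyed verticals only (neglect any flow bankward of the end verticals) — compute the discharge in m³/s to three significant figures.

Panel 1-2: Δb = 2.27 m, d̄ = (0.00+1.76)/2 = 0.88, v̄ = (0.00+0.75)/2 = 0.375 → q = 2.27×0.88×0.375 = 0.7491 m³/s
Panel 2-3: Δb = 1.93 m, d̄ = (1.76+1.22)/2 = 1.49, v̄ = (0.75+0.77)/2 = 0.76 → q = 1.93×1.49×0.76 = 2.186 m³/s
Panel 3-4: Δb = 1.27 m, d̄ = (1.22+0.81)/2 = 1.015, v̄ = (0.77+0.81)/2 = 0.79 → q = 1.27×1.015×0.79 = 1.018 m³/s
Panel 4-5: Δb = 0.36 m, d̄ = (0.81+0.00)/2 = 0.405, v̄ = (0.81+0.00)/2 = 0.405 → q = 0.36×0.405×0.405 = 0.05905 m³/s
Q = Σ q = 4.012 m³/s

4.01 m³/s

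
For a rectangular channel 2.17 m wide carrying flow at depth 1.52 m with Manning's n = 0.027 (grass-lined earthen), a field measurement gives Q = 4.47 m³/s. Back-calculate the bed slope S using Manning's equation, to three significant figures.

0.00246

A = b·y = 2.17 × 1.52 = 3.298 m²
P = b + 2y = 2.17 + 2×1.52 = 5.210 m
R = A/P = 3.298/5.210 = 0.6331 m
S = (Q·n / (1·A·R^(2/3)))² = (4.47×0.027 / (1×3.298×0.7373))² = 0.002463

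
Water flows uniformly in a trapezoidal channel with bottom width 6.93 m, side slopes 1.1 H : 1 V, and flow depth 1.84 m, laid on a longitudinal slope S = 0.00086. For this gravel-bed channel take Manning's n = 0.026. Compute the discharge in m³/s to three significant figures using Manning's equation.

A = (b + z·y)·y = (6.93 + 1.1×1.84)×1.84 = 16.48 m²
P = b + 2y√(1+z²) = 6.93 + 2×1.84×√(1+1.1²) = 12.40 m
R = A/P = 16.48/12.40 = 1.329 m
Q = (1/n)·A·R^(2/3)·S^(1/2) = (1/0.026) × 16.48 × 1.329^(2/3) × 0.00086^(1/2) = 22.46 m³/s

22.5 m³/s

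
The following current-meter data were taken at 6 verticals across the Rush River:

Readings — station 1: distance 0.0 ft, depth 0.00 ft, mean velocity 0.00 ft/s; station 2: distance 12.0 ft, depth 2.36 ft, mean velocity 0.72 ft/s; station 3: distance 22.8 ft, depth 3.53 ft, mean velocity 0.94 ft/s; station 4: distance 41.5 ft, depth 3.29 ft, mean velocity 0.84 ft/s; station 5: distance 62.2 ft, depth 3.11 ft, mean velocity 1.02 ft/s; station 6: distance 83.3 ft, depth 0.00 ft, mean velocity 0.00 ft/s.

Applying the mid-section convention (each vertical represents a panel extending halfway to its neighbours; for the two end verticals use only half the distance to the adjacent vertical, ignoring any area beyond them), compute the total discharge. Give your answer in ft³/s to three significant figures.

w_2 = (22.8 − 0.0)/2 = 11.4 ft; q_2 = 0.72 × 2.36 × 11.4 = 19.37 ft³/s
w_3 = (41.5 − 12.0)/2 = 14.75 ft; q_3 = 0.94 × 3.53 × 14.75 = 48.94 ft³/s
w_4 = (62.2 − 22.8)/2 = 19.7 ft; q_4 = 0.84 × 3.29 × 19.7 = 54.44 ft³/s
w_5 = (83.3 − 41.5)/2 = 20.9 ft; q_5 = 1.02 × 3.11 × 20.9 = 66.30 ft³/s
Stations 1, 6 contribute zero (depth or velocity is 0).
Q = Σ qᵢ = 189.1 ft³/s

189 ft³/s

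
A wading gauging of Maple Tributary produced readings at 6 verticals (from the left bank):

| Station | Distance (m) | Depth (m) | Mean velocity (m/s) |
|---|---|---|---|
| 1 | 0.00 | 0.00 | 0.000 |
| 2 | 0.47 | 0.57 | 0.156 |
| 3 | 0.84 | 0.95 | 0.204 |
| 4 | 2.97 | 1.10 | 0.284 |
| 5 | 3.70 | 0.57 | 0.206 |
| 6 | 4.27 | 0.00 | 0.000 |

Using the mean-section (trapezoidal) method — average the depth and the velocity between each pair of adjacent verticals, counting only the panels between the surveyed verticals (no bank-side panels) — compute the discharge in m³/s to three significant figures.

0.760 m³/s

Panel 1-2: Δb = 0.47 m, d̄ = (0.00+0.57)/2 = 0.285, v̄ = (0.000+0.156)/2 = 0.078 → q = 0.47×0.285×0.078 = 0.01045 m³/s
Panel 2-3: Δb = 0.37 m, d̄ = (0.57+0.95)/2 = 0.76, v̄ = (0.156+0.204)/2 = 0.18 → q = 0.37×0.76×0.18 = 0.05062 m³/s
Panel 3-4: Δb = 2.13 m, d̄ = (0.95+1.10)/2 = 1.025, v̄ = (0.204+0.284)/2 = 0.244 → q = 2.13×1.025×0.244 = 0.5327 m³/s
Panel 4-5: Δb = 0.73 m, d̄ = (1.10+0.57)/2 = 0.835, v̄ = (0.284+0.206)/2 = 0.245 → q = 0.73×0.835×0.245 = 0.1493 m³/s
Panel 5-6: Δb = 0.57 m, d̄ = (0.57+0.00)/2 = 0.285, v̄ = (0.206+0.000)/2 = 0.103 → q = 0.57×0.285×0.103 = 0.01673 m³/s
Q = Σ q = 0.7598 m³/s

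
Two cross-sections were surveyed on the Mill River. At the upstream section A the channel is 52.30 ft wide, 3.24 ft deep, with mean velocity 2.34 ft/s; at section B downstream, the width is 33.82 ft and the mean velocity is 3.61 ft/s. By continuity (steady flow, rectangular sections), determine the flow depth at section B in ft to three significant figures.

Q = A₁V₁ = (52.30×3.24) × 2.34 = 396.5 ft³/s
d₂ = Q/(b₂ V₂) = 396.5/(33.82×3.61) = 3.248 ft

3.25 ft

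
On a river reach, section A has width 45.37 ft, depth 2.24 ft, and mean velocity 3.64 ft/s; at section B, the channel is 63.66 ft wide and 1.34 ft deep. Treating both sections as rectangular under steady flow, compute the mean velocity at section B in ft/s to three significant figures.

4.34 ft/s

Q = A₁V₁ = (45.37×2.24) × 3.64 = 369.9 ft³/s
A₂ = 63.66 × 1.34 = 85.30 ft²
V₂ = Q/A₂ = 369.9/85.30 = 4.337 ft/s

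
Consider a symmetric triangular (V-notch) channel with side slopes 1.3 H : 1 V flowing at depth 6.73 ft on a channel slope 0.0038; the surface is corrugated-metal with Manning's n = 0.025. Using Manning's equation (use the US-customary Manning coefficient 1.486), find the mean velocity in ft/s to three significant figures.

A = z·y² = 1.3×6.73² = 58.88 ft²
P = 2y√(1+z²) = 2×6.73×√(1+1.3²) = 22.08 ft
R = A/P = 58.88/22.08 = 2.667 ft
Q = (1.486/n)·A·R^(2/3)·S^(1/2) = (1.486/0.025) × 58.88 × 2.667^(2/3) × 0.0038^(1/2) = 414.9 ft³/s
V = Q/A = 414.9/58.88 = 7.047 ft/s

7.05 ft/s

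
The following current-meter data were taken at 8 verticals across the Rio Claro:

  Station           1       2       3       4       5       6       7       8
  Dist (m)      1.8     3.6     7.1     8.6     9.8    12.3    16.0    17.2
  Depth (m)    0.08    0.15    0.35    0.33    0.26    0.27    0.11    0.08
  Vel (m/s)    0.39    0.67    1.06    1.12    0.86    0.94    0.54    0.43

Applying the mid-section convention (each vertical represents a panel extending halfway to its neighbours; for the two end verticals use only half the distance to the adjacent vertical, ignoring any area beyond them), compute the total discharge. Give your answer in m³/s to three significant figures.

3.09 m³/s

w_1 = (3.6 − 1.8)/2 = 0.9 m; q_1 = 0.39 × 0.08 × 0.9 = 0.02808 m³/s
w_2 = (7.1 − 1.8)/2 = 2.65 m; q_2 = 0.67 × 0.15 × 2.65 = 0.2663 m³/s
w_3 = (8.6 − 3.6)/2 = 2.5 m; q_3 = 1.06 × 0.35 × 2.5 = 0.9275 m³/s
w_4 = (9.8 − 7.1)/2 = 1.35 m; q_4 = 1.12 × 0.33 × 1.35 = 0.4990 m³/s
w_5 = (12.3 − 8.6)/2 = 1.85 m; q_5 = 0.86 × 0.26 × 1.85 = 0.4137 m³/s
w_6 = (16.0 − 9.8)/2 = 3.1 m; q_6 = 0.94 × 0.27 × 3.1 = 0.7868 m³/s
w_7 = (17.2 − 12.3)/2 = 2.45 m; q_7 = 0.54 × 0.11 × 2.45 = 0.1455 m³/s
w_8 = (17.2 − 16.0)/2 = 0.6 m; q_8 = 0.43 × 0.08 × 0.6 = 0.02064 m³/s
Q = Σ qᵢ = 3.087 m³/s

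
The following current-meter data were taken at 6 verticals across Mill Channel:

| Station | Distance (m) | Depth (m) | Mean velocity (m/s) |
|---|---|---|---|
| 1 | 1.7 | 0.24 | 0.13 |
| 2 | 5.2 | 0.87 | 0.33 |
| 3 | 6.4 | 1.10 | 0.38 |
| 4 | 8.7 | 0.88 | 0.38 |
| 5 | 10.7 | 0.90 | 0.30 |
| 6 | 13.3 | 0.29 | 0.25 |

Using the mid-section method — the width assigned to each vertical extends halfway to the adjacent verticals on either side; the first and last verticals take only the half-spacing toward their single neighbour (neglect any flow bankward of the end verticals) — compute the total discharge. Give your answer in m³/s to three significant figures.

2.89 m³/s

w_1 = (5.2 − 1.7)/2 = 1.75 m; q_1 = 0.13 × 0.24 × 1.75 = 0.05460 m³/s
w_2 = (6.4 − 1.7)/2 = 2.35 m; q_2 = 0.33 × 0.87 × 2.35 = 0.6747 m³/s
w_3 = (8.7 − 5.2)/2 = 1.75 m; q_3 = 0.38 × 1.10 × 1.75 = 0.7315 m³/s
w_4 = (10.7 − 6.4)/2 = 2.15 m; q_4 = 0.38 × 0.88 × 2.15 = 0.7190 m³/s
w_5 = (13.3 − 8.7)/2 = 2.3 m; q_5 = 0.30 × 0.90 × 2.3 = 0.6210 m³/s
w_6 = (13.3 − 10.7)/2 = 1.3 m; q_6 = 0.25 × 0.29 × 1.3 = 0.09425 m³/s
Q = Σ qᵢ = 2.895 m³/s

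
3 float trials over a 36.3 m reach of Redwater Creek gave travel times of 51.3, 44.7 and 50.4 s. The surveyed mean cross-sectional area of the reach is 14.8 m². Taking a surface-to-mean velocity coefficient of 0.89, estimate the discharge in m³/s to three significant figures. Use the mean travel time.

9.80 m³/s

t̄ = (51.3 + 44.7 + 50.4) / 3 = 48.8 s
v_surface = L / t̄ = 36.3 / 48.8 = 0.7439 m/s
v_mean = 0.89 × 0.7439 = 0.6620 m/s
Q = A × v_mean = 14.8 × 0.6620 = 9.798 m³/s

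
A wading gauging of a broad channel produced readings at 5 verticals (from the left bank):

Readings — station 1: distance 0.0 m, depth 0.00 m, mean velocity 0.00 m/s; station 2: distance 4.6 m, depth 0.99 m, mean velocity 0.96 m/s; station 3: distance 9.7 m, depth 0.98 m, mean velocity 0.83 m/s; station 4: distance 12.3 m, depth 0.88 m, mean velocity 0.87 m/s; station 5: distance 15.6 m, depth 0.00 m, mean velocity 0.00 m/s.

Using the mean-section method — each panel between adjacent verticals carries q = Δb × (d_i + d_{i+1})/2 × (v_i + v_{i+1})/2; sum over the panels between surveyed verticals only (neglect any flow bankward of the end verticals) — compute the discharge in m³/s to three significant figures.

8.28 m³/s

Panel 1-2: Δb = 4.6 m, d̄ = (0.00+0.99)/2 = 0.495, v̄ = (0.00+0.96)/2 = 0.48 → q = 4.6×0.495×0.48 = 1.093 m³/s
Panel 2-3: Δb = 5.1 m, d̄ = (0.99+0.98)/2 = 0.985, v̄ = (0.96+0.83)/2 = 0.895 → q = 5.1×0.985×0.895 = 4.496 m³/s
Panel 3-4: Δb = 2.6 m, d̄ = (0.98+0.88)/2 = 0.93, v̄ = (0.83+0.87)/2 = 0.85 → q = 2.6×0.93×0.85 = 2.055 m³/s
Panel 4-5: Δb = 3.3 m, d̄ = (0.88+0.00)/2 = 0.44, v̄ = (0.87+0.00)/2 = 0.435 → q = 3.3×0.44×0.435 = 0.6316 m³/s
Q = Σ q = 8.276 m³/s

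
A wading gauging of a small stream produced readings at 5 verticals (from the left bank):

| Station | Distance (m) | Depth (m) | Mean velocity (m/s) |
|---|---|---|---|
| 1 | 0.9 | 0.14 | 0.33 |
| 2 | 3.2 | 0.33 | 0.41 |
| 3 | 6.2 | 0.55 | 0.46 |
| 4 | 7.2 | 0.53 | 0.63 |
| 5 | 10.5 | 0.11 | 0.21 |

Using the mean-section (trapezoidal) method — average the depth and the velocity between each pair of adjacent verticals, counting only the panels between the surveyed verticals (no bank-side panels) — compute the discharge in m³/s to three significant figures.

Panel 1-2: Δb = 2.3 m, d̄ = (0.14+0.33)/2 = 0.235, v̄ = (0.33+0.41)/2 = 0.37 → q = 2.3×0.235×0.37 = 0.2000 m³/s
Panel 2-3: Δb = 3 m, d̄ = (0.33+0.55)/2 = 0.44, v̄ = (0.41+0.46)/2 = 0.435 → q = 3×0.44×0.435 = 0.5742 m³/s
Panel 3-4: Δb = 1 m, d̄ = (0.55+0.53)/2 = 0.54, v̄ = (0.46+0.63)/2 = 0.545 → q = 1×0.54×0.545 = 0.2943 m³/s
Panel 4-5: Δb = 3.3 m, d̄ = (0.53+0.11)/2 = 0.32, v̄ = (0.63+0.21)/2 = 0.42 → q = 3.3×0.32×0.42 = 0.4435 m³/s
Q = Σ q = 1.512 m³/s

1.51 m³/s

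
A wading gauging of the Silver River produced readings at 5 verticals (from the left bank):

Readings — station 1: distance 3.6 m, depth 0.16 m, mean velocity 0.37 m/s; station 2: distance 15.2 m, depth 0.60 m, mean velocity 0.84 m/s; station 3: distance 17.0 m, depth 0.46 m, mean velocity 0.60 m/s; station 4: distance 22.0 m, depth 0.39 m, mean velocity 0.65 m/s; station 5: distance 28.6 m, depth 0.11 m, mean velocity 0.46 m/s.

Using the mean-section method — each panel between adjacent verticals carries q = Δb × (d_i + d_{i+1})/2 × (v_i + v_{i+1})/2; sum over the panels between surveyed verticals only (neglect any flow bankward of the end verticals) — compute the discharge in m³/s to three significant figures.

Panel 1-2: Δb = 11.6 m, d̄ = (0.16+0.60)/2 = 0.38, v̄ = (0.37+0.84)/2 = 0.605 → q = 11.6×0.38×0.605 = 2.667 m³/s
Panel 2-3: Δb = 1.8 m, d̄ = (0.60+0.46)/2 = 0.53, v̄ = (0.84+0.60)/2 = 0.72 → q = 1.8×0.53×0.72 = 0.6869 m³/s
Panel 3-4: Δb = 5 m, d̄ = (0.46+0.39)/2 = 0.425, v̄ = (0.60+0.65)/2 = 0.625 → q = 5×0.425×0.625 = 1.328 m³/s
Panel 4-5: Δb = 6.6 m, d̄ = (0.39+0.11)/2 = 0.25, v̄ = (0.65+0.46)/2 = 0.555 → q = 6.6×0.25×0.555 = 0.9158 m³/s
Q = Σ q = 5.598 m³/s

5.60 m³/s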